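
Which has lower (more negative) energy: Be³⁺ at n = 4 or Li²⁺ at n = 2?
Li²⁺ at n = 2 (E = -30.6128 eV)

Using E_n = -13.6057 Z² / n² eV:

Be³⁺ (Z = 4) at n = 4:
E = -13.6057 × 4² / 4² = -13.6057 × 16 / 16 = -13.6057000 eV

Li²⁺ (Z = 3) at n = 2:
E = -13.6057 × 3² / 2² = -13.6057 × 9 / 4 = -30.6128250 eV

Since -30.6128250 eV < -13.6057000 eV,
Li²⁺ at n = 2 is more tightly bound (requires more energy to ionize).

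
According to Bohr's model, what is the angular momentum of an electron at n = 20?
2.10914e-33 J·s (or 20ℏ)

In the Bohr model, angular momentum is quantized:
L = nℏ

where ℏ = h/(2π) = 1.0545718e-34 J·s

For n = 20:
L = 20 × 1.0545718e-34 J·s
L = 2.10914e-33 J·s

This can also be written as L = 20ℏ.
The angular momentum is an integer multiple of the reduced Planck constant.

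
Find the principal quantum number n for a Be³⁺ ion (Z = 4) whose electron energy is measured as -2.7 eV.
n = 9

The exact energy levels follow E_n = -13.6057 Z² / n² eV with Z = 4.

The measured value (-2.7 eV) is reported to only 2 significant figures, so we must test candidate n values and see which one matches to that precision.

Candidate energies:
  n = 7:  E = -13.6057 × 4² / 7² = -4.44268 eV
  n = 8:  E = -13.6057 × 4² / 8² = -3.40143 eV
  n = 9:  E = -13.6057 × 4² / 9² = -2.68755 eV  ← matches
  n = 10:  E = -13.6057 × 4² / 10² = -2.17691 eV
  n = 11:  E = -13.6057 × 4² / 11² = -1.79910 eV

Checking against the measurement of -2.7 eV (2 sig figs), only n = 9 agrees:
E_9 = -2.68755 eV, which rounds to -2.7 eV ✓

Therefore n = 9.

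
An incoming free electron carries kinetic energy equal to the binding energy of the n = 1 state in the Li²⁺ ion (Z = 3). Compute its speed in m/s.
6.563e+06 m/s (or 2.19% of c)

The binding energy at n = 1 for Li²⁺ is:
E_1 = -13.6057 × 3²/1² = -122.4513 eV
|E_1| = 122.4513 eV

Convert to Joules:
KE = 122.4513 eV × (1.602177 × 10⁻¹⁹ J/eV) = 1.96189e-17 J

Using KE = ½mv²:
v = √(2·KE/m_e)
v = √(2 × 1.96189e-17 J / 9.10938 × 10⁻³¹ kg)
v = 6.563e+06 m/s

This is approximately 2.19% the speed of light.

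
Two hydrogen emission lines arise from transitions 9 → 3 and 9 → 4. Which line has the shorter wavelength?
9 → 3

Calculate the energy for each transition:

Transition 9 → 3:
ΔE₁ = |E_3 - E_9| = |-13.6057/3² - (-13.6057/9²)|
ΔE₁ = |-1.511744444 - (-0.167971605)| = 1.343773 eV

Transition 9 → 4:
ΔE₂ = |E_4 - E_9| = |-13.6057/4² - (-13.6057/9²)|
ΔE₂ = |-0.850356250 - (-0.167971605)| = 0.682385 eV

Since 1.343773 eV > 0.682385 eV, the transition 9 → 3 emits the more energetic photon.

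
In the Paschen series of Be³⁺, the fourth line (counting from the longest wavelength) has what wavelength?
62.791863 nm

The lines of a series are numbered from the longest wavelength (smallest ΔE) outward; the fourth line is the transition from n = n_f + 4 to n_f.
The Paschen series has all transitions ending at n_f = 3.

For Be³⁺ (Z = 4), the fourth line (δ-line) is the jump from n = 7 to n = 3:
E_7 = -13.6057 × 4² / 7² = -4.44267755 eV
E_3 = -13.6057 × 4² / 3² = -24.18791111 eV
ΔE = E_7 - E_3 = 19.74523356 eV

λ = hc/E = 1239.84 eV·nm / 19.74523356 eV
λ = 62.791863 nm

This is the δ-line of the Paschen series in Be³⁺.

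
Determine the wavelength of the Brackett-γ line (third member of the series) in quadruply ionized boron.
86.59780 nm

The lines of a series are numbered from the longest wavelength (smallest ΔE) outward; the third line is the transition from n = n_f + 3 to n_f.
The Brackett series has all transitions ending at n_f = 4.

For B⁴⁺ (Z = 5), the third line (γ-line) is the jump from n = 7 to n = 4:
E_7 = -13.6057 × 5² / 7² = -6.9416837 eV
E_4 = -13.6057 × 5² / 4² = -21.2589063 eV
ΔE = E_7 - E_4 = 14.3172226 eV

λ = hc/E = 1239.84 eV·nm / 14.3172226 eV
λ = 86.59780 nm

This is the γ-line of the Brackett series in B⁴⁺.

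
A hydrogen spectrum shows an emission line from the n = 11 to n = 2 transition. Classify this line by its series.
Balmer series

The spectral series in hydrogen are named based on the final (lower) energy level:
- Lyman series: n_final = 1 (ultraviolet)
- Balmer series: n_final = 2 (visible/near-UV)
- Paschen series: n_final = 3 (infrared)
- Brackett series: n_final = 4 (infrared)
- Pfund series: n_final = 5 (far infrared)

Since this transition ends at n = 2, it belongs to the Balmer series.

For reference, this 11 → 2 line has photon energy
ΔE = 13.6057 eV × (1/2² - 1/11²) = 3.2889812 eV,
corresponding to wavelength λ = hc/ΔE = 1239.84 eV·nm / 3.2889812 eV = 376.968 nm in the visible/near-UV region.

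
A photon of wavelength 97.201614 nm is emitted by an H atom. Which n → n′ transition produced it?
n = 4 → n = 1

First, find the photon energy from the wavelength (hc = 1239.84 eV·nm):
E = hc/λ = 1239.84 eV·nm / 97.201614 nm = 12.755344 eV

The energy levels of hydrogen satisfy E_n = -13.6057 / n² eV, so an emission n_i → n_f releases
ΔE = 13.6057 × (1/n_f² − 1/n_i²) eV.

Setting ΔE equal to the photon energy:
1/n_f² − 1/n_i² = 12.755344 / 13.6057 = 0.93750002

Since 1/n_i² must be positive, we need 1/n_f² > 0.93750002, i.e. n_f ≤ 1. For each allowed n_f, solve n_i = (1/n_f² − 0.93750002)^(−1/2) and check whether it is a whole number:
  n_f = 1: 1/n_i² = 1.00000000 − 0.93750002 = 0.06249998 → n_i = 4.000  → integer, n_i = 4 ✓

Only n_f = 1 gives an integer upper level, n_i = 4.

The transition is from n = 4 to n = 1 (emission).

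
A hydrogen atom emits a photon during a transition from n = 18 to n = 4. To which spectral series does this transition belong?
Brackett series

The spectral series in hydrogen are named based on the final (lower) energy level:
- Lyman series: n_final = 1 (ultraviolet)
- Balmer series: n_final = 2 (visible/near-UV)
- Paschen series: n_final = 3 (infrared)
- Brackett series: n_final = 4 (infrared)
- Pfund series: n_final = 5 (far infrared)

Since this transition ends at n = 4, it belongs to the Brackett series.

For reference, this 18 → 4 line has photon energy
ΔE = 13.6057 eV × (1/4² - 1/18²) = 0.808363349 eV,
corresponding to wavelength λ = hc/ΔE = 1239.84 eV·nm / 0.808363349 eV = 1533.766 nm in the infrared region.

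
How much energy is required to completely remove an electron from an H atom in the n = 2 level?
3.401425 eV

The ionization energy is the energy needed to remove the electron completely (n → ∞).

For hydrogen, E_n = -13.6057 eV / n².

At n = 2: E_2 = -13.6057 / 2² = -3.401425000 eV
At n = ∞: E_∞ = 0 eV

Ionization energy = E_∞ - E_2 = 0 - (-3.401425000) = 3.401425000 eV
Ionization energy ≈ 3.401425 eV

This is also called the binding energy of the electron in state n = 2.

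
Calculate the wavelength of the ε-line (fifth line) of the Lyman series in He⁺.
23.433 nm

The lines of a series are numbered from the longest wavelength (smallest ΔE) outward; the fifth line is the transition from n = n_f + 5 to n_f.
The Lyman series has all transitions ending at n_f = 1.

For He⁺ (Z = 2), the fifth line (ε-line) is the jump from n = 6 to n = 1:
E_6 = -13.6057 × 2² / 6² = -1.51174 eV
E_1 = -13.6057 × 2² / 1² = -54.42280 eV
ΔE = E_6 - E_1 = 52.91106 eV

λ = hc/E = 1239.84 eV·nm / 52.91106 eV
λ = 23.433 nm

This is the ε-line of the Lyman series in He⁺.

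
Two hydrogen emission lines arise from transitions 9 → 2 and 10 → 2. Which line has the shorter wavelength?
10 → 2

Calculate the energy for each transition:

Transition 9 → 2:
ΔE₁ = |E_2 - E_9| = |-13.6057/2² - (-13.6057/9²)|
ΔE₁ = |-3.40142500000 - (-0.16797160494)| = 3.23345340 eV

Transition 10 → 2:
ΔE₂ = |E_2 - E_10| = |-13.6057/2² - (-13.6057/10²)|
ΔE₂ = |-3.40142500000 - (-0.13605700000)| = 3.26536800 eV

Since 3.26536800 eV > 3.23345340 eV, the transition 10 → 2 emits the more energetic photon.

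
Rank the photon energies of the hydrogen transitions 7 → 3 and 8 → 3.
8 → 3

Calculate the energy for each transition:

Transition 7 → 3:
ΔE₁ = |E_3 - E_7| = |-13.6057/3² - (-13.6057/7²)|
ΔE₁ = |-1.51174444 - (-0.27766735)| = 1.23408 eV

Transition 8 → 3:
ΔE₂ = |E_3 - E_8| = |-13.6057/3² - (-13.6057/8²)|
ΔE₂ = |-1.51174444 - (-0.21258906)| = 1.29916 eV

Since 1.29916 eV > 1.23408 eV, the transition 8 → 3 emits the more energetic photon.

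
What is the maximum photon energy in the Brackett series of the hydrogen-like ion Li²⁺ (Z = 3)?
7.653206 eV

The series limit corresponds to the transition from n = ∞ to n = 4.
This is the highest energy (shortest wavelength) transition in the Brackett series.

E_∞ = 0 eV
E_4 = -13.6057 × 3² / 4² = -7.653206 eV

Energy at series limit:
ΔE = E_∞ - E_4 = 0 - (-7.653206) = 7.653206 eV

This energy equals the ionization energy from the n = 4 state of Li²⁺.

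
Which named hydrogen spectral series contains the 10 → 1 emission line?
Lyman series

The spectral series in hydrogen are named based on the final (lower) energy level:
- Lyman series: n_final = 1 (ultraviolet)
- Balmer series: n_final = 2 (visible/near-UV)
- Paschen series: n_final = 3 (infrared)
- Brackett series: n_final = 4 (infrared)
- Pfund series: n_final = 5 (far infrared)

Since this transition ends at n = 1, it belongs to the Lyman series.

For reference, this 10 → 1 line has photon energy
ΔE = 13.6057 eV × (1/1² - 1/10²) = 13.4696430 eV,
corresponding to wavelength λ = hc/ΔE = 1239.84 eV·nm / 13.4696430 eV = 92.04698 nm in the ultraviolet region.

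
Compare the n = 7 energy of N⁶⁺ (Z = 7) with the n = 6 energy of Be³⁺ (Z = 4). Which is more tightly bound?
N⁶⁺ at n = 7 (E = -13.605700 eV)

Using E_n = -13.6057 Z² / n² eV:

N⁶⁺ (Z = 7) at n = 7:
E = -13.6057 × 7² / 7² = -13.6057 × 49 / 49 = -13.605700000 eV

Be³⁺ (Z = 4) at n = 6:
E = -13.6057 × 4² / 6² = -13.6057 × 16 / 36 = -6.046977778 eV

Since -13.605700000 eV < -6.046977778 eV,
N⁶⁺ at n = 7 is more tightly bound (requires more energy to ionize).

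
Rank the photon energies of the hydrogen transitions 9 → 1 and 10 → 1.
10 → 1

Calculate the energy for each transition:

Transition 9 → 1:
ΔE₁ = |E_1 - E_9| = |-13.6057/1² - (-13.6057/9²)|
ΔE₁ = |-13.6057000000 - (-0.1679716049)| = 13.4377284 eV

Transition 10 → 1:
ΔE₂ = |E_1 - E_10| = |-13.6057/1² - (-13.6057/10²)|
ΔE₂ = |-13.6057000000 - (-0.1360570000)| = 13.4696430 eV

Since 13.4696430 eV > 13.4377284 eV, the transition 10 → 1 emits the more energetic photon.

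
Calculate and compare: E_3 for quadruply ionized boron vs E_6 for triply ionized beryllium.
B⁴⁺ at n = 3 (E = -37.793611 eV)

Using E_n = -13.6057 Z² / n² eV:

B⁴⁺ (Z = 5) at n = 3:
E = -13.6057 × 5² / 3² = -13.6057 × 25 / 9 = -37.793611111 eV

Be³⁺ (Z = 4) at n = 6:
E = -13.6057 × 4² / 6² = -13.6057 × 16 / 36 = -6.046977778 eV

Since -37.793611111 eV < -6.046977778 eV,
B⁴⁺ at n = 3 is more tightly bound (requires more energy to ionize).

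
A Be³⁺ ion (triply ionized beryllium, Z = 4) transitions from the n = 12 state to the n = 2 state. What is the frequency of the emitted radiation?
1.279e+16 Hz

First, find the transition energy:
E_12 = -13.6057 × 4² / 12² = -1.51174444 eV
E_2 = -13.6057 × 4² / 2² = -54.42280000 eV
|ΔE| = |E_2 - E_12| = 52.91105556 eV

Convert to Joules: E = 52.91105556 eV × (1.602177 × 10⁻¹⁹ J/eV) = 8.47729e-18 J

Using E = hf:
f = E/h = 8.47729e-18 J / (6.62607 × 10⁻³⁴ J·s)
f = 1.279e+16 Hz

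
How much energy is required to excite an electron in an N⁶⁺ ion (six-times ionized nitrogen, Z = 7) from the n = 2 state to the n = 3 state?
92.59 eV

The energy levels of a hydrogen-like atom are E_n = -13.6057 Z² eV / n².

Energy at n = 2: E_2 = -13.6057 × 7² / 2² = -166.66983 eV
Energy at n = 3: E_3 = -13.6057 × 7² / 3² = -74.07548 eV

The excitation energy is the difference:
ΔE = E_3 - E_2
ΔE = -74.07548 - (-166.66983)
ΔE = 92.59 eV

Since this is positive, energy must be absorbed (photon absorption).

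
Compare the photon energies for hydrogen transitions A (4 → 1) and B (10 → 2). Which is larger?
4 → 1

Calculate the energy for each transition:

Transition 4 → 1:
ΔE₁ = |E_1 - E_4| = |-13.6057/1² - (-13.6057/4²)|
ΔE₁ = |-13.6057000000 - (-0.8503562500)| = 12.7553438 eV

Transition 10 → 2:
ΔE₂ = |E_2 - E_10| = |-13.6057/2² - (-13.6057/10²)|
ΔE₂ = |-3.4014250000 - (-0.1360570000)| = 3.2653680 eV

Since 12.7553438 eV > 3.2653680 eV, the transition 4 → 1 emits the more energetic photon.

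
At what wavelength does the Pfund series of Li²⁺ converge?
253.129 nm

The series limit corresponds to the transition from n = ∞ to n = 5.
This is the highest energy (shortest wavelength) transition in the Pfund series.

E_∞ = 0 eV
E_5 = -13.6057 × 3² / 5² = -4.8980520 eV

Energy at series limit:
ΔE = E_∞ - E_5 = 0 - (-4.8980520) = 4.8980520 eV
λ = hc/E = 1239.84 eV·nm / 4.8980520 eV = 253.129 nm

This energy equals the ionization energy from the n = 5 state of Li²⁺.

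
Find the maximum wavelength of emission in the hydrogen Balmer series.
656.11089 nm

The longest wavelength corresponds to the smallest energy transition in the series.
The Balmer series has all transitions ending at n_f = 2.

For H, the first line (α-line) is the jump from n = 3 to n = 2:
E_3 = -13.6057 / 3² = -1.511744444 eV
E_2 = -13.6057 / 2² = -3.401425000 eV
ΔE = E_3 - E_2 = 1.889680556 eV

λ = hc/E = 1239.84 eV·nm / 1.889680556 eV
λ = 656.11089 nm

This is the α-line of the Balmer series in H.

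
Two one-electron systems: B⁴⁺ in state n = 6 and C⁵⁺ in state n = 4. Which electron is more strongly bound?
C⁵⁺ at n = 4 (E = -30.61 eV)

Using E_n = -13.6057 Z² / n² eV:

B⁴⁺ (Z = 5) at n = 6:
E = -13.6057 × 5² / 6² = -13.6057 × 25 / 36 = -9.44840 eV

C⁵⁺ (Z = 6) at n = 4:
E = -13.6057 × 6² / 4² = -13.6057 × 36 / 16 = -30.61283 eV

Since -30.61283 eV < -9.44840 eV,
C⁵⁺ at n = 4 is more tightly bound (requires more energy to ionize).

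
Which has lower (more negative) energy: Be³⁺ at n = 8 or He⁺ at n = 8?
Be³⁺ at n = 8 (E = -3.401 eV)

Using E_n = -13.6057 Z² / n² eV:

Be³⁺ (Z = 4) at n = 8:
E = -13.6057 × 4² / 8² = -13.6057 × 16 / 64 = -3.401425 eV

He⁺ (Z = 2) at n = 8:
E = -13.6057 × 2² / 8² = -13.6057 × 4 / 64 = -0.850356 eV

Since -3.401425 eV < -0.850356 eV,
Be³⁺ at n = 8 is more tightly bound (requires more energy to ionize).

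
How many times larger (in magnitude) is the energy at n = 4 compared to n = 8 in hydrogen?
4.000000

Using E_n = -13.6057 Z² / n² eV with Z = 1:

E_4 = -13.6057 / 4² = -13.6057 / 16 = -0.850356250000 eV
E_8 = -13.6057 / 8² = -13.6057 / 64 = -0.212589062500 eV

The ratio is:
E_4/E_8 = (-0.850356250000) / (-0.212589062500)
E_4/E_8 = (-13.6057/16) / (-13.6057/64)
E_4/E_8 = 64/16
E_4/E_8 = 4.000000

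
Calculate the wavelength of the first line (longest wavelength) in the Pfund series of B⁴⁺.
298.23222 nm

The longest wavelength corresponds to the smallest energy transition in the series.
The Pfund series has all transitions ending at n_f = 5.

For B⁴⁺ (Z = 5), the first line (α-line) is the jump from n = 6 to n = 5:
E_6 = -13.6057 × 5² / 6² = -9.448402778 eV
E_5 = -13.6057 × 5² / 5² = -13.605700000 eV
ΔE = E_6 - E_5 = 4.157297222 eV

λ = hc/E = 1239.84 eV·nm / 4.157297222 eV
λ = 298.23222 nm

This is the α-line of the Pfund series in B⁴⁺.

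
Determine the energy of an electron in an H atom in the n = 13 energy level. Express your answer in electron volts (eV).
-0.0805 eV

The energy levels of a hydrogen-like atom are given by:
E_n = -13.6057 eV / n²

For n = 13:
E_13 = -13.6057 eV / 13²
E_13 = -13.6057 eV / 169
E_13 = -0.0805 eV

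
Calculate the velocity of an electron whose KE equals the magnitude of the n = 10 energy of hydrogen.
2.1877e+05 m/s (or 0.07% of c)

The binding energy at n = 10 for hydrogen is:
E_10 = -13.6057/10² = -0.13605700 eV
|E_10| = 0.13605700 eV

Convert to Joules:
KE = 0.13605700 eV × (1.602177 × 10⁻¹⁹ J/eV) = 2.179874e-20 J

Using KE = ½mv²:
v = √(2·KE/m_e)
v = √(2 × 2.179874e-20 J / 9.10938 × 10⁻³¹ kg)
v = 2.1877e+05 m/s

This is approximately 0.07% the speed of light.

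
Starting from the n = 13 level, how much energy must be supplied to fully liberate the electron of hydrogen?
0.0805 eV

The ionization energy is the energy needed to remove the electron completely (n → ∞).

For hydrogen, E_n = -13.6057 eV / n².

At n = 13: E_13 = -13.6057 / 13² = -0.0805071 eV
At n = ∞: E_∞ = 0 eV

Ionization energy = E_∞ - E_13 = 0 - (-0.0805071) = 0.0805071 eV
Ionization energy ≈ 0.0805 eV

This is also called the binding energy of the electron in state n = 13.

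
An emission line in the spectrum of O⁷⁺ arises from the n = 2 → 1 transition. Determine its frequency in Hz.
1.5791e+17 Hz

First, find the transition energy:
E_2 = -13.6057 × 8² / 2² = -217.6912000 eV
E_1 = -13.6057 × 8² / 1² = -870.7648000 eV
|ΔE| = |E_1 - E_2| = 653.0736000 eV

Convert to Joules: E = 653.0736000 eV × (1.602177 × 10⁻¹⁹ J/eV) = 1.046340e-16 J

Using E = hf:
f = E/h = 1.046340e-16 J / (6.62607 × 10⁻³⁴ J·s)
f = 1.5791e+17 Hz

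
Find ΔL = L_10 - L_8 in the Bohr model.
2.11e-34 J·s (or 2ℏ)

In the Bohr model, L_n = nℏ where ℏ = 1.0546e-34 J·s.

L_10 = 10ℏ = 1.0546e-33 J·s
L_8 = 8ℏ = 8.4368e-34 J·s

ΔL = L_10 - L_8 = (10 - 8)ℏ = 2ℏ
ΔL = 2 × 1.0546e-34 J·s = 2.11e-34 J·s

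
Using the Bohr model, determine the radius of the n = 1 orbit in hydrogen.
0.052918 nm (or 0.529177 Å)

The Bohr radius formula is:
r_n = n² a₀ / Z

where a₀ = 0.052917721 nm is the Bohr radius.

For H (Z = 1) at n = 1:
r_1 = 1² × 0.052917721 nm / 1
r_1 = 1 × 0.052917721 nm / 1
r_1 = 0.0529177 nm / 1
r_1 = 0.052918 nm

The electron orbits at approximately 0.052918 nm from the nucleus.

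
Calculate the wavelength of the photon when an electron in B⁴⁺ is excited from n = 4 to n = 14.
63.50505 nm

First, find the transition energy using E_n = -13.6057 Z² / n² eV:
E_4 = -13.6057 × 5² / 4² = -21.2589063 eV
E_14 = -13.6057 × 5² / 14² = -1.7354209 eV

Photon energy: |ΔE| = |E_14 - E_4| = 19.5234854 eV

Convert to wavelength using E = hc/λ with hc = 1239.84 eV·nm:
λ = hc/E = 1239.84 eV·nm / 19.5234854 eV
λ = 63.50505 nm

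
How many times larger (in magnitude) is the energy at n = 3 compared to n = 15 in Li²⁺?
25.0000

Using E_n = -13.6057 Z² / n² eV with Z = 3:

E_3 = -13.6057 × 3² / 3² = -122.4513 / 9 = -13.6057000000 eV
E_15 = -13.6057 × 3² / 15² = -122.4513 / 225 = -0.5442280000 eV

The ratio is:
E_3/E_15 = (-13.6057000000) / (-0.5442280000)
E_3/E_15 = (-122.4513/9) / (-122.4513/225)
E_3/E_15 = 225/9
E_3/E_15 = 25.0000
(Note: the Z² factors cancel in the ratio.)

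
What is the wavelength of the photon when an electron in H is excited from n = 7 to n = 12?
6768.3019 nm

First, find the transition energy using E_n = -13.6057 / n² eV:
E_7 = -13.6057 / 7² = -0.2776673469 eV
E_12 = -13.6057 / 12² = -0.0944840278 eV

Photon energy: |ΔE| = |E_12 - E_7| = 0.1831833191 eV

Convert to wavelength using E = hc/λ with hc = 1239.84 eV·nm:
λ = hc/E = 1239.84 eV·nm / 0.1831833191 eV
λ = 6768.3019 nm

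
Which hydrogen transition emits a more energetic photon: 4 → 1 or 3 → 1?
4 → 1

Calculate the energy for each transition:

Transition 4 → 1:
ΔE₁ = |E_1 - E_4| = |-13.6057/1² - (-13.6057/4²)|
ΔE₁ = |-13.605700000000 - (-0.850356250000)| = 12.755343750 eV

Transition 3 → 1:
ΔE₂ = |E_1 - E_3| = |-13.6057/1² - (-13.6057/3²)|
ΔE₂ = |-13.605700000000 - (-1.511744444444)| = 12.093955556 eV

Since 12.755343750 eV > 12.093955556 eV, the transition 4 → 1 emits the more energetic photon.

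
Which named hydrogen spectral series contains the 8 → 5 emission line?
Pfund series

The spectral series in hydrogen are named based on the final (lower) energy level:
- Lyman series: n_final = 1 (ultraviolet)
- Balmer series: n_final = 2 (visible/near-UV)
- Paschen series: n_final = 3 (infrared)
- Brackett series: n_final = 4 (infrared)
- Pfund series: n_final = 5 (far infrared)

Since this transition ends at n = 5, it belongs to the Pfund series.

For reference, this 8 → 5 line has photon energy
ΔE = 13.6057 eV × (1/5² - 1/8²) = 0.331638938 eV,
corresponding to wavelength λ = hc/ΔE = 1239.84 eV·nm / 0.331638938 eV = 3738.524 nm in the far infrared region.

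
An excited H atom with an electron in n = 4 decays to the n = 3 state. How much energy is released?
0.66 eV

The energy levels are E_n = -13.6057 eV / n².

Energy at n = 4: E_4 = -13.6057 / 4² = -0.85036 eV
Energy at n = 3: E_3 = -13.6057 / 3² = -1.51174 eV

For emission (electron falling to lower state), the photon energy is:
E_photon = E_4 - E_3 = |-0.85036 - (-1.51174)|
E_photon = 0.66 eV

This energy is carried away by the emitted photon.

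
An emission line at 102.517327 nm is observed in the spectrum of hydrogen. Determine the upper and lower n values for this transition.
n = 3 → n = 1

First, find the photon energy from the wavelength (hc = 1239.84 eV·nm):
E = hc/λ = 1239.84 eV·nm / 102.517327 nm = 12.093956 eV

The energy levels of hydrogen satisfy E_n = -13.6057 / n² eV, so an emission n_i → n_f releases
ΔE = 13.6057 × (1/n_f² − 1/n_i²) eV.

Setting ΔE equal to the photon energy:
1/n_f² − 1/n_i² = 12.093956 / 13.6057 = 0.88888892

Since 1/n_i² must be positive, we need 1/n_f² > 0.88888892, i.e. n_f ≤ 1. For each allowed n_f, solve n_i = (1/n_f² − 0.88888892)^(−1/2) and check whether it is a whole number:
  n_f = 1: 1/n_i² = 1.00000000 − 0.88888892 = 0.11111108 → n_i = 3.000  → integer, n_i = 3 ✓

Only n_f = 1 gives an integer upper level, n_i = 3.

The transition is from n = 3 to n = 1 (emission).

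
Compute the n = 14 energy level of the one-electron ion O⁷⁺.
-4.44268 eV

For hydrogen-like ions, the energy levels scale with Z²:
E_n = -13.6057 Z² / n² eV

For O⁷⁺ (Z = 8) at n = 14:
E_14 = -13.6057 × 8² / 14²
E_14 = -13.6057 × 64 / 196
E_14 = -870.7648 / 196
E_14 = -4.44268 eV

The energy is 64 times more negative than hydrogen at the same n due to the stronger nuclear charge.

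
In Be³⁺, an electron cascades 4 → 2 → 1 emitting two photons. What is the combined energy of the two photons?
204.086 eV

The energy levels of Be³⁺ are E_n = -13.6057 × 4² / n² eV.

First transition (4 → 2):
ΔE₁ = |E_2 - E_4|
ΔE₁ = |-54.422800000 - (-13.605700000)| = 40.817100 eV

Second transition (2 → 1):
ΔE₂ = |E_1 - E_2|
ΔE₂ = |-217.691200000 - (-54.422800000)| = 163.268400 eV

Total energy released:
E_total = ΔE₁ + ΔE₂ = 40.817100 + 163.268400 = 204.086 eV

Note: This equals the direct transition 4 → 1: 204.086 eV ✓
Energy is conserved regardless of the path taken.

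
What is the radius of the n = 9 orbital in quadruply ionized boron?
0.8573 nm (or 8.5727 Å)

The Bohr radius formula is:
r_n = n² a₀ / Z

where a₀ = 0.0529177 nm is the Bohr radius.

For B⁴⁺ (Z = 5) at n = 9:
r_9 = 9² × 0.0529177 nm / 5
r_9 = 81 × 0.0529177 nm / 5
r_9 = 4.28633 nm / 5
r_9 = 0.8573 nm

The electron orbits at approximately 0.8573 nm from the nucleus.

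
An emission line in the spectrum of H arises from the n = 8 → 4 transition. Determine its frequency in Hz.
1.542e+14 Hz

First, find the transition energy:
E_8 = -13.6057 / 8² = -0.2125891 eV
E_4 = -13.6057 / 4² = -0.8503563 eV
|ΔE| = |E_4 - E_8| = 0.6377672 eV

Convert to Joules: E = 0.6377672 eV × (1.602177 × 10⁻¹⁹ J/eV) = 1.02182e-19 J

Using E = hf:
f = E/h = 1.02182e-19 J / (6.62607 × 10⁻³⁴ J·s)
f = 1.542e+14 Hz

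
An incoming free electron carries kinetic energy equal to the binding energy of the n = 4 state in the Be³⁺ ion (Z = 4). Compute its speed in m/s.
2.1877e+06 m/s (or 0.7297% of c)

The binding energy at n = 4 for Be³⁺ is:
E_4 = -13.6057 × 4²/4² = -13.605700 eV
|E_4| = 13.605700 eV

Convert to Joules:
KE = 13.605700 eV × (1.602177 × 10⁻¹⁹ J/eV) = 2.179874e-18 J

Using KE = ½mv²:
v = √(2·KE/m_e)
v = √(2 × 2.179874e-18 J / 9.10938 × 10⁻³¹ kg)
v = 2.1877e+06 m/s

This is approximately 0.7297% the speed of light.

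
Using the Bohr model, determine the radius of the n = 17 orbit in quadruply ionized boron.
3.05864 nm (or 30.58644 Å)

The Bohr radius formula is:
r_n = n² a₀ / Z

where a₀ = 0.05291772 nm is the Bohr radius.

For B⁴⁺ (Z = 5) at n = 17:
r_17 = 17² × 0.05291772 nm / 5
r_17 = 289 × 0.05291772 nm / 5
r_17 = 15.293221 nm / 5
r_17 = 3.05864 nm

The electron orbits at approximately 3.05864 nm from the nucleus.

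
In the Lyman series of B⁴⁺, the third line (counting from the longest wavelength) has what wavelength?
3.8881 nm

The lines of a series are numbered from the longest wavelength (smallest ΔE) outward; the third line is the transition from n = n_f + 3 to n_f.
The Lyman series has all transitions ending at n_f = 1.

For B⁴⁺ (Z = 5), the third line (γ-line) is the jump from n = 4 to n = 1:
E_4 = -13.6057 × 5² / 4² = -21.258906 eV
E_1 = -13.6057 × 5² / 1² = -340.142500 eV
ΔE = E_4 - E_1 = 318.883594 eV

λ = hc/E = 1239.84 eV·nm / 318.883594 eV
λ = 3.8881 nm

This is the γ-line of the Lyman series in B⁴⁺.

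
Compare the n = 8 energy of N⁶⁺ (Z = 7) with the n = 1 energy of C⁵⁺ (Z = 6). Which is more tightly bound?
C⁵⁺ at n = 1 (E = -489.80520 eV)

Using E_n = -13.6057 Z² / n² eV:

N⁶⁺ (Z = 7) at n = 8:
E = -13.6057 × 7² / 8² = -13.6057 × 49 / 64 = -10.41686406 eV

C⁵⁺ (Z = 6) at n = 1:
E = -13.6057 × 6² / 1² = -13.6057 × 36 / 1 = -489.80520000 eV

Since -489.80520000 eV < -10.41686406 eV,
C⁵⁺ at n = 1 is more tightly bound (requires more energy to ionize).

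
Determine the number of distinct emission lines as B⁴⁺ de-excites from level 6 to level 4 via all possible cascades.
3

The electron can occupy levels n = 4, 5, ..., 6 during de-excitation — that is m = 6 - 4 + 1 = 3 distinct levels.

The number of distinct spectral lines equals the number of ways to choose 2 of these m levels (each pair gives one possible emission transition):

Number of lines = m(m-1)/2 = 3×2/2 = 3

These correspond to all possible transitions between the 3 levels:
6 → 5, 6 → 4, 5 → 4

Each transition produces a photon with a unique energy (and thus wavelength). This count does not depend on Z.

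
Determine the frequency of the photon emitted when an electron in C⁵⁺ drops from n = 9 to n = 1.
1.1697e+17 Hz

First, find the transition energy:
E_9 = -13.6057 × 6² / 9² = -6.046978 eV
E_1 = -13.6057 × 6² / 1² = -489.805200 eV
|ΔE| = |E_1 - E_9| = 483.758222 eV

Convert to Joules: E = 483.758222 eV × (1.602177 × 10⁻¹⁹ J/eV) = 7.750663e-17 J

Using E = hf:
f = E/h = 7.750663e-17 J / (6.62607 × 10⁻³⁴ J·s)
f = 1.1697e+17 Hz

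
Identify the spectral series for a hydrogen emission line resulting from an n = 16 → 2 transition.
Balmer series

The spectral series in hydrogen are named based on the final (lower) energy level:
- Lyman series: n_final = 1 (ultraviolet)
- Balmer series: n_final = 2 (visible/near-UV)
- Paschen series: n_final = 3 (infrared)
- Brackett series: n_final = 4 (infrared)
- Pfund series: n_final = 5 (far infrared)

Since this transition ends at n = 2, it belongs to the Balmer series.

For reference, this 16 → 2 line has photon energy
ΔE = 13.6057 eV × (1/2² - 1/16²) = 3.34827773 eV,
corresponding to wavelength λ = hc/ΔE = 1239.84 eV·nm / 3.34827773 eV = 370.2919 nm in the visible/near-UV region.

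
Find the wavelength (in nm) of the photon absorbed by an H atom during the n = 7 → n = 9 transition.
11302.5353 nm

First, find the transition energy using E_n = -13.6057 / n² eV:
E_7 = -13.6057 / 7² = -0.27766734694 eV
E_9 = -13.6057 / 9² = -0.16797160494 eV

Photon energy: |ΔE| = |E_9 - E_7| = 0.10969574200 eV

Convert to wavelength using E = hc/λ with hc = 1239.84 eV·nm:
λ = hc/E = 1239.84 eV·nm / 0.10969574200 eV
λ = 11302.5353 nm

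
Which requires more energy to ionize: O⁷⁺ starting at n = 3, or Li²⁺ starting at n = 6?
O⁷⁺ at n = 3 (E = -96.751644 eV)

Using E_n = -13.6057 Z² / n² eV:

O⁷⁺ (Z = 8) at n = 3:
E = -13.6057 × 8² / 3² = -13.6057 × 64 / 9 = -96.751644444 eV

Li²⁺ (Z = 3) at n = 6:
E = -13.6057 × 3² / 6² = -13.6057 × 9 / 36 = -3.401425000 eV

Since -96.751644444 eV < -3.401425000 eV,
O⁷⁺ at n = 3 is more tightly bound (requires more energy to ionize).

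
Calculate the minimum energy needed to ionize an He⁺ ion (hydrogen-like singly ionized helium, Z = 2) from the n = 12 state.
0.38 eV

The ionization energy is the energy needed to remove the electron completely (n → ∞).

For a hydrogen-like ion with Z = 2, E_n = -13.6057 Z² / n² eV.

At n = 12: E_12 = -13.6057 × 2² / 12² = -0.37794 eV
At n = ∞: E_∞ = 0 eV

Ionization energy = E_∞ - E_12 = 0 - (-0.37794) = 0.37794 eV
Ionization energy ≈ 0.38 eV

This is also called the binding energy of the electron in state n = 12.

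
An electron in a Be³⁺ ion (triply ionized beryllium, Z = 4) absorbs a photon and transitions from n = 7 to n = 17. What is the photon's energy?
3.6894 eV

The energy levels of a hydrogen-like atom are E_n = -13.6057 Z² eV / n².

Energy at n = 7: E_7 = -13.6057 × 4² / 7² = -4.4426776 eV
Energy at n = 17: E_17 = -13.6057 × 4² / 17² = -0.7532567 eV

The excitation energy is the difference:
ΔE = E_17 - E_7
ΔE = -0.7532567 - (-4.4426776)
ΔE = 3.6894 eV

Since this is positive, energy must be absorbed (photon absorption).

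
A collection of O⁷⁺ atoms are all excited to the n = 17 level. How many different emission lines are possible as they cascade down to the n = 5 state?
78

The electron can occupy levels n = 5, 6, ..., 17 during de-excitation — that is m = 17 - 5 + 1 = 13 distinct levels.

The number of distinct spectral lines equals the number of ways to choose 2 of these m levels (each pair gives one possible emission transition):

Number of lines = m(m-1)/2 = 13×12/2 = 78

These correspond to all possible transitions between the 13 levels:
17 → 16, 17 → 15, 17 → 14, 17 → 13, 17 → 12, 17 → 11, 17 → 10, 17 → 9...

Each transition produces a photon with a unique energy (and thus wavelength). This count does not depend on Z.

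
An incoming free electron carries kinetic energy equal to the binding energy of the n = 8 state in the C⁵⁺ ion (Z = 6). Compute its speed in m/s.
1.6408e+06 m/s (or 0.547% of c)

The binding energy at n = 8 for C⁵⁺ is:
E_8 = -13.6057 × 6²/8² = -7.6532063 eV
|E_8| = 7.6532063 eV

Convert to Joules:
KE = 7.6532063 eV × (1.602177 × 10⁻¹⁹ J/eV) = 1.226179e-18 J

Using KE = ½mv²:
v = √(2·KE/m_e)
v = √(2 × 1.226179e-18 J / 9.10938 × 10⁻³¹ kg)
v = 1.6408e+06 m/s

This is approximately 0.547% the speed of light.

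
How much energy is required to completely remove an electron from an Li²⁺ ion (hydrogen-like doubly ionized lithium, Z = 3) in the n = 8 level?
1.91330 eV

The ionization energy is the energy needed to remove the electron completely (n → ∞).

For a hydrogen-like ion with Z = 3, E_n = -13.6057 Z² / n² eV.

At n = 8: E_8 = -13.6057 × 3² / 8² = -1.91330156 eV
At n = ∞: E_∞ = 0 eV

Ionization energy = E_∞ - E_8 = 0 - (-1.91330156) = 1.91330156 eV
Ionization energy ≈ 1.91330 eV

This is also called the binding energy of the electron in state n = 8.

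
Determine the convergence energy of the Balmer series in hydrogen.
3.4014 eV

The series limit corresponds to the transition from n = ∞ to n = 2.
This is the highest energy (shortest wavelength) transition in the Balmer series.

E_∞ = 0 eV
E_2 = -13.6057 / 2² = -3.4014 eV

Energy at series limit:
ΔE = E_∞ - E_2 = 0 - (-3.4014) = 3.4014 eV

This energy equals the ionization energy from the n = 2 state of hydrogen.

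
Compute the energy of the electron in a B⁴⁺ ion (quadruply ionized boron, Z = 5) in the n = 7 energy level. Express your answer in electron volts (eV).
-6.941684 eV

The energy levels of a hydrogen-like atom are given by:
E_n = -13.6057 Z² / n² eV  (with Z = 5 for B⁴⁺)

For n = 7:
E_7 = -13.6057 × 5² / 7²
E_7 = -13.6057 × 25 / 49
E_7 = -6.941684 eV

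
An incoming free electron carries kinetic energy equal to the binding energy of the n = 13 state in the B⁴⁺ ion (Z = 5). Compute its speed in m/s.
8.414e+05 m/s (or 0.28067% of c)

The binding energy at n = 13 for B⁴⁺ is:
E_13 = -13.6057 × 5²/13² = -2.0126775 eV
|E_13| = 2.0126775 eV

Convert to Joules:
KE = 2.0126775 eV × (1.602177 × 10⁻¹⁹ J/eV) = 3.22467e-19 J

Using KE = ½mv²:
v = √(2·KE/m_e)
v = √(2 × 3.22467e-19 J / 9.10938 × 10⁻³¹ kg)
v = 8.414e+05 m/s

This is approximately 0.28067% the speed of light.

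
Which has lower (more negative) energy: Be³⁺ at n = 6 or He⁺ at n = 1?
He⁺ at n = 1 (E = -54.42 eV)

Using E_n = -13.6057 Z² / n² eV:

Be³⁺ (Z = 4) at n = 6:
E = -13.6057 × 4² / 6² = -13.6057 × 16 / 36 = -6.04698 eV

He⁺ (Z = 2) at n = 1:
E = -13.6057 × 2² / 1² = -13.6057 × 4 / 1 = -54.42280 eV

Since -54.42280 eV < -6.04698 eV,
He⁺ at n = 1 is more tightly bound (requires more energy to ionize).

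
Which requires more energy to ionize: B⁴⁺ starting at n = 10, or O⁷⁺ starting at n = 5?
O⁷⁺ at n = 5 (E = -34.83059 eV)

Using E_n = -13.6057 Z² / n² eV:

B⁴⁺ (Z = 5) at n = 10:
E = -13.6057 × 5² / 10² = -13.6057 × 25 / 100 = -3.40142500 eV

O⁷⁺ (Z = 8) at n = 5:
E = -13.6057 × 8² / 5² = -13.6057 × 64 / 25 = -34.83059200 eV

Since -34.83059200 eV < -3.40142500 eV,
O⁷⁺ at n = 5 is more tightly bound (requires more energy to ionize).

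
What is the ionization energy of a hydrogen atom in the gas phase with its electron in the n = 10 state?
0.136057 eV

The ionization energy is the energy needed to remove the electron completely (n → ∞).

For hydrogen, E_n = -13.6057 eV / n².

At n = 10: E_10 = -13.6057 / 10² = -0.136057000 eV
At n = ∞: E_∞ = 0 eV

Ionization energy = E_∞ - E_10 = 0 - (-0.136057000) = 0.136057000 eV
Ionization energy ≈ 0.136057 eV

This is also called the binding energy of the electron in state n = 10.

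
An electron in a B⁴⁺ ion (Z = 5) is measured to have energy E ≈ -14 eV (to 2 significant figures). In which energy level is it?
n = 5

The exact energy levels follow E_n = -13.6057 Z² / n² eV with Z = 5.

The measured value (-14 eV) is reported to only 2 significant figures, so we must test candidate n values and see which one matches to that precision.

Candidate energies:
  n = 3:  E = -13.6057 × 5² / 3² = -37.79361 eV
  n = 4:  E = -13.6057 × 5² / 4² = -21.25891 eV
  n = 5:  E = -13.6057 × 5² / 5² = -13.60570 eV  ← matches
  n = 6:  E = -13.6057 × 5² / 6² = -9.44840 eV
  n = 7:  E = -13.6057 × 5² / 7² = -6.94168 eV

Checking against the measurement of -14 eV (2 sig figs), only n = 5 agrees:
E_5 = -13.60570 eV, which rounds to -14 eV ✓

Therefore n = 5.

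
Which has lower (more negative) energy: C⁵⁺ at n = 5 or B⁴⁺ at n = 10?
C⁵⁺ at n = 5 (E = -19.59 eV)

Using E_n = -13.6057 Z² / n² eV:

C⁵⁺ (Z = 6) at n = 5:
E = -13.6057 × 6² / 5² = -13.6057 × 36 / 25 = -19.59221 eV

B⁴⁺ (Z = 5) at n = 10:
E = -13.6057 × 5² / 10² = -13.6057 × 25 / 100 = -3.40143 eV

Since -19.59221 eV < -3.40143 eV,
C⁵⁺ at n = 5 is more tightly bound (requires more energy to ionize).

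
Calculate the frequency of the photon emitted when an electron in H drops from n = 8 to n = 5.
8.0190e+13 Hz

First, find the transition energy:
E_8 = -13.6057 / 8² = -0.21258906 eV
E_5 = -13.6057 / 5² = -0.54422800 eV
|ΔE| = |E_5 - E_8| = 0.33163894 eV

Convert to Joules: E = 0.33163894 eV × (1.602177 × 10⁻¹⁹ J/eV) = 5.313443e-20 J

Using E = hf:
f = E/h = 5.313443e-20 J / (6.62607 × 10⁻³⁴ J·s)
f = 8.0190e+13 Hz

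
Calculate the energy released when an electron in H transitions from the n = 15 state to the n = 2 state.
3.340955 eV

The energy levels are E_n = -13.6057 eV / n².

Energy at n = 15: E_15 = -13.6057 / 15² = -0.060469778 eV
Energy at n = 2: E_2 = -13.6057 / 2² = -3.401425000 eV

For emission (electron falling to lower state), the photon energy is:
E_photon = E_15 - E_2 = |-0.060469778 - (-3.401425000)|
E_photon = 3.340955 eV

This energy is carried away by the emitted photon.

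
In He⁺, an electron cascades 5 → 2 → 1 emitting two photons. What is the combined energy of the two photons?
52.24589 eV

The energy levels of He⁺ are E_n = -13.6057 × 2² / n² eV.

First transition (5 → 2):
ΔE₁ = |E_2 - E_5|
ΔE₁ = |-13.60570000000 - (-2.17691200000)| = 11.42878800 eV

Second transition (2 → 1):
ΔE₂ = |E_1 - E_2|
ΔE₂ = |-54.42280000000 - (-13.60570000000)| = 40.81710000 eV

Total energy released:
E_total = ΔE₁ + ΔE₂ = 11.42878800 + 40.81710000 = 52.24589 eV

Note: This equals the direct transition 5 → 1: 52.24589 eV ✓
Energy is conserved regardless of the path taken.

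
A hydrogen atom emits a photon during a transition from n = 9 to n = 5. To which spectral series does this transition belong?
Pfund series

The spectral series in hydrogen are named based on the final (lower) energy level:
- Lyman series: n_final = 1 (ultraviolet)
- Balmer series: n_final = 2 (visible/near-UV)
- Paschen series: n_final = 3 (infrared)
- Brackett series: n_final = 4 (infrared)
- Pfund series: n_final = 5 (far infrared)

Since this transition ends at n = 5, it belongs to the Pfund series.

For reference, this 9 → 5 line has photon energy
ΔE = 13.6057 eV × (1/5² - 1/9²) = 0.376256395 eV,
corresponding to wavelength λ = hc/ΔE = 1239.84 eV·nm / 0.376256395 eV = 3295.200 nm in the far infrared region.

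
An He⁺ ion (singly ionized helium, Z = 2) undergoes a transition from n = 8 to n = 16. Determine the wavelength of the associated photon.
1944.0323 nm

First, find the transition energy using E_n = -13.6057 Z² / n² eV:
E_8 = -13.6057 × 2² / 8² = -0.8503562500 eV
E_16 = -13.6057 × 2² / 16² = -0.2125890625 eV

Photon energy: |ΔE| = |E_16 - E_8| = 0.6377671875 eV

Convert to wavelength using E = hc/λ with hc = 1239.84 eV·nm:
λ = hc/E = 1239.84 eV·nm / 0.6377671875 eV
λ = 1944.0323 nm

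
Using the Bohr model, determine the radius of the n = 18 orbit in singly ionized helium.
8.5727 nm (or 85.7267 Å)

The Bohr radius formula is:
r_n = n² a₀ / Z

where a₀ = 0.0529177 nm is the Bohr radius.

For He⁺ (Z = 2) at n = 18:
r_18 = 18² × 0.0529177 nm / 2
r_18 = 324 × 0.0529177 nm / 2
r_18 = 17.14533 nm / 2
r_18 = 8.5727 nm

The electron orbits at approximately 8.5727 nm from the nucleus.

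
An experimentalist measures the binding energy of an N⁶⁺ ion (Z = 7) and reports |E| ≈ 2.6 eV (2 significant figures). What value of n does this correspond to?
n = 16

The exact energy levels follow E_n = -13.6057 Z² / n² eV with Z = 7.

The measured value (-2.6 eV) is reported to only 2 significant figures, so we must test candidate n values and see which one matches to that precision.

Candidate energies:
  n = 14:  E = -13.6057 × 7² / 14² = -3.40143 eV
  n = 15:  E = -13.6057 × 7² / 15² = -2.96302 eV
  n = 16:  E = -13.6057 × 7² / 16² = -2.60422 eV  ← matches
  n = 17:  E = -13.6057 × 7² / 17² = -2.30685 eV
  n = 18:  E = -13.6057 × 7² / 18² = -2.05765 eV

Checking against the measurement of -2.6 eV (2 sig figs), only n = 16 agrees:
E_16 = -2.60422 eV, which rounds to -2.6 eV ✓

Therefore n = 16.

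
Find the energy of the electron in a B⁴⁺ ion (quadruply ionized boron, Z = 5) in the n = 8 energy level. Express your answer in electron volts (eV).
-5.3147 eV

The energy levels of a hydrogen-like atom are given by:
E_n = -13.6057 Z² / n² eV  (with Z = 5 for B⁴⁺)

For n = 8:
E_8 = -13.6057 × 5² / 8²
E_8 = -13.6057 × 25 / 64
E_8 = -5.3147 eV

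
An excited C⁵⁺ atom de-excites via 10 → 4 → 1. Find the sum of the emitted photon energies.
484.90715 eV

The energy levels of C⁵⁺ are E_n = -13.6057 × 6² / n² eV.

First transition (10 → 4):
ΔE₁ = |E_4 - E_10|
ΔE₁ = |-30.61282500000 - (-4.89805200000)| = 25.71477300 eV

Second transition (4 → 1):
ΔE₂ = |E_1 - E_4|
ΔE₂ = |-489.80520000000 - (-30.61282500000)| = 459.19237500 eV

Total energy released:
E_total = ΔE₁ + ΔE₂ = 25.71477300 + 459.19237500 = 484.90715 eV

Note: This equals the direct transition 10 → 1: 484.90715 eV ✓
Energy is conserved regardless of the path taken.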